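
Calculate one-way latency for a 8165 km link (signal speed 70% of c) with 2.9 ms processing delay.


Speed = 0.7 * 3e5 km/s = 210000 km/s
Propagation delay = 8165 / 210000 = 0.0389 s = 38.881 ms
Processing delay = 2.9 ms
Total one-way latency = 41.781 ms


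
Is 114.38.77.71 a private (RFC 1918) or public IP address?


RFC 1918 private ranges:
  10.0.0.0/8 (10.0.0.0 - 10.255.255.255)
  172.16.0.0/12 (172.16.0.0 - 172.31.255.255)
  192.168.0.0/16 (192.168.0.0 - 192.168.255.255)
Public (not in any RFC 1918 range)


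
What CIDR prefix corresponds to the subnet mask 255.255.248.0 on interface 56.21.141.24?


Binary: 11111111.11111111.11111000.00000000
Count leading 1s
Prefix: /21


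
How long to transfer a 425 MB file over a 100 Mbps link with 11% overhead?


Effective throughput = 100 * (1 - 11/100) = 89 Mbps
File size in Mb = 425 * 8 = 3400 Mb
Time = 3400 / 89
Time = 38.2022 seconds


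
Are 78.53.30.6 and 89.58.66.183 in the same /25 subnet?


Mask: 255.255.255.128
78.53.30.6 AND mask = 78.53.30.0
89.58.66.183 AND mask = 89.58.66.128
No, different subnets (78.53.30.0 vs 89.58.66.128)


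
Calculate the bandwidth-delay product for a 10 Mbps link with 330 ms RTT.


BDP = bandwidth * RTT
= 10 Mbps * 330 ms
= 10 * 1e6 * 330 / 1000 bits
= 3300000 bits
= 412500 bytes
= 402.832 KB
BDP = 3300000 bits (412500 bytes)


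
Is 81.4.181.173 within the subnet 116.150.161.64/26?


Subnet network: 116.150.161.64
Test IP AND mask: 81.4.181.128
No, 81.4.181.173 is not in 116.150.161.64/26


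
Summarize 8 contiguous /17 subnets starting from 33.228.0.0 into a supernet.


Original prefix: /17
Number of subnets: 8 = 2^3
New prefix = 17 - 3 = 14
Supernet: 33.228.0.0/14


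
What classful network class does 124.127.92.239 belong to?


First octet: 124
Binary: 01111100
0xxxxxxx -> Class A (1-126)
Class A, default mask 255.0.0.0 (/8)


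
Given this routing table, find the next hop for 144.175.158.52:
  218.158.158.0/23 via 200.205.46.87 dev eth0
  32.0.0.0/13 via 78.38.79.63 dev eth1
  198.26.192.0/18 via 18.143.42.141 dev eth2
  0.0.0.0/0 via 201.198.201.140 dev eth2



Longest prefix match for 144.175.158.52:
  /23 218.158.158.0: no
  /13 32.0.0.0: no
  /18 198.26.192.0: no
  /0 0.0.0.0: MATCH
Selected: next-hop 201.198.201.140 via eth2 (matched /0)


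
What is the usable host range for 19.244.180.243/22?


Network: 19.244.180.0
Broadcast: 19.244.183.255
First usable = network + 1
Last usable = broadcast - 1
Range: 19.244.180.1 to 19.244.183.254


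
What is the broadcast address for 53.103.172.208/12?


Network: 53.96.0.0/12
Host bits = 20
Set all host bits to 1:
Broadcast: 53.111.255.255


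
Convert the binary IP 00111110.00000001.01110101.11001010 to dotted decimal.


00111110 = 62
00000001 = 1
01110101 = 117
11001010 = 202
IP: 62.1.117.202


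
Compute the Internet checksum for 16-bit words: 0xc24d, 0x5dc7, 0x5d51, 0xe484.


Sum all words (with carry folding):
+ 0xc24d = 0xc24d
+ 0x5dc7 = 0x2015
+ 0x5d51 = 0x7d66
+ 0xe484 = 0x61eb
One's complement: ~0x61eb
Checksum = 0x9e14


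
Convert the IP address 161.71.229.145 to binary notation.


161 = 10100001
71 = 01000111
229 = 11100101
145 = 10010001
Binary: 10100001.01000111.11100101.10010001


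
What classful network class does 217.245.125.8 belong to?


First octet: 217
Binary: 11011001
110xxxxx -> Class C (192-223)
Class C, default mask 255.255.255.0 (/24)


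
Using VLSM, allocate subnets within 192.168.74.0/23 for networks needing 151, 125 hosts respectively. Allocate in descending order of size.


151 hosts -> /24 (254 usable): 192.168.74.0/24
125 hosts -> /25 (126 usable): 192.168.75.0/25
Allocation: 192.168.74.0/24 (151 hosts, 254 usable); 192.168.75.0/25 (125 hosts, 126 usable)


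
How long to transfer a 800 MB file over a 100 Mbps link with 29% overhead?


Effective throughput = 100 * (1 - 29/100) = 71 Mbps
File size in Mb = 800 * 8 = 6400 Mb
Time = 6400 / 71
Time = 90.1408 seconds


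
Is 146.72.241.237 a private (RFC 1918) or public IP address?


RFC 1918 private ranges:
  10.0.0.0/8 (10.0.0.0 - 10.255.255.255)
  172.16.0.0/12 (172.16.0.0 - 172.31.255.255)
  192.168.0.0/16 (192.168.0.0 - 192.168.255.255)
Public (not in any RFC 1918 range)


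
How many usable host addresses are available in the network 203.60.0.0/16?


Host bits = 32 - 16 = 16
Total addresses = 2^16 = 65536
Usable = total - 2 (network and broadcast)
Usable hosts: 65534


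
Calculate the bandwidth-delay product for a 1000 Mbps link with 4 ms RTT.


BDP = bandwidth * RTT
= 1000 Mbps * 4 ms
= 1000 * 1e6 * 4 / 1000 bits
= 4000000 bits
= 500000 bytes
= 488.2812 KB
BDP = 4000000 bits (500000 bytes)


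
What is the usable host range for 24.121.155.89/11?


Network: 24.96.0.0
Broadcast: 24.127.255.255
First usable = network + 1
Last usable = broadcast - 1
Range: 24.96.0.1 to 24.127.255.254


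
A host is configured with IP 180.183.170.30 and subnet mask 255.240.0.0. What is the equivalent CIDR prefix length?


Binary: 11111111.11110000.00000000.00000000
Count leading 1s
Prefix: /12


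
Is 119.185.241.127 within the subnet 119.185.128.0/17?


Subnet network: 119.185.128.0
Test IP AND mask: 119.185.128.0
Yes, 119.185.241.127 is in 119.185.128.0/17


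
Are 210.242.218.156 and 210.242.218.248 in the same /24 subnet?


Mask: 255.255.255.0
210.242.218.156 AND mask = 210.242.218.0
210.242.218.248 AND mask = 210.242.218.0
Yes, same subnet (210.242.218.0)


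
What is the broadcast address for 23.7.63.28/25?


Network: 23.7.63.0/25
Host bits = 7
Set all host bits to 1:
Broadcast: 23.7.63.127


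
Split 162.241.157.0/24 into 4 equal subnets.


New prefix = 24 + 2 = 26
Each subnet has 64 addresses
  162.241.157.0/26
  162.241.157.64/26
  162.241.157.128/26
  162.241.157.192/26
Subnets: 162.241.157.0/26, 162.241.157.64/26, 162.241.157.128/26, 162.241.157.192/26


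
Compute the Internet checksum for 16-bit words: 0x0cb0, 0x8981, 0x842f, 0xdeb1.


Sum all words (with carry folding):
+ 0x0cb0 = 0x0cb0
+ 0x8981 = 0x9631
+ 0x842f = 0x1a61
+ 0xdeb1 = 0xf912
One's complement: ~0xf912
Checksum = 0x06ed


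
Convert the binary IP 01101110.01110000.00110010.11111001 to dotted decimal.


01101110 = 110
01110000 = 112
00110010 = 50
11111001 = 249
IP: 110.112.50.249


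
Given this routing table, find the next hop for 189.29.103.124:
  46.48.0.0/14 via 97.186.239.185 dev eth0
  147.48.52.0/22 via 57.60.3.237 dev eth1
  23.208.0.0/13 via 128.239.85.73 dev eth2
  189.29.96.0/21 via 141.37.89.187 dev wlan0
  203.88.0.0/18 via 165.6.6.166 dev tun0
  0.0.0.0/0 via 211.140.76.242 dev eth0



Longest prefix match for 189.29.103.124:
  /14 46.48.0.0: no
  /22 147.48.52.0: no
  /13 23.208.0.0: no
  /21 189.29.96.0: MATCH
  /18 203.88.0.0: no
  /0 0.0.0.0: MATCH
Selected: next-hop 141.37.89.187 via wlan0 (matched /21)


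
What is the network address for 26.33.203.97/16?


IP:   00011010.00100001.11001011.01100001
Mask: 11111111.11111111.00000000.00000000
AND operation:
Net:  00011010.00100001.00000000.00000000
Network: 26.33.0.0/16


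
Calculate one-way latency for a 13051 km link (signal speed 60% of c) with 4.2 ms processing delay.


Speed = 0.6 * 3e5 km/s = 180000 km/s
Propagation delay = 13051 / 180000 = 0.0725 s = 72.5056 ms
Processing delay = 4.2 ms
Total one-way latency = 76.7056 ms


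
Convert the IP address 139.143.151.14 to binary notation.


139 = 10001011
143 = 10001111
151 = 10010111
14 = 00001110
Binary: 10001011.10001111.10010111.00001110


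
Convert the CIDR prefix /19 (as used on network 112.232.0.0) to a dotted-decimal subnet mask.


/19 means 19 network bits, 13 host bits
Binary: 11111111111111111110000000000000
Mask: 255.255.224.0


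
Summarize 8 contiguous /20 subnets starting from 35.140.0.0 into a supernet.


Original prefix: /20
Number of subnets: 8 = 2^3
New prefix = 20 - 3 = 17
Supernet: 35.140.0.0/17


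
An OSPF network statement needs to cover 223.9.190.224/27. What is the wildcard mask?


Subnet mask: 255.255.255.224
Wildcard = 255.255.255.255 - subnet mask
255 - 255 = 0
255 - 255 = 0
255 - 255 = 0
255 - 224 = 31
Wildcard: 0.0.0.31


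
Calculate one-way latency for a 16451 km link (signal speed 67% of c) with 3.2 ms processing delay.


Speed = 0.67 * 3e5 km/s = 201000 km/s
Propagation delay = 16451 / 201000 = 0.0818 s = 81.8458 ms
Processing delay = 3.2 ms
Total one-way latency = 85.0458 ms


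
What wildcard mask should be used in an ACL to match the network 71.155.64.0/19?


Subnet mask: 255.255.224.0
Wildcard = 255.255.255.255 - subnet mask
255 - 255 = 0
255 - 255 = 0
255 - 224 = 31
255 - 0 = 255
Wildcard: 0.0.31.255


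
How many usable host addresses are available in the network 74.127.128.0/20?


Host bits = 32 - 20 = 12
Total addresses = 2^12 = 4096
Usable = total - 2 (network and broadcast)
Usable hosts: 4094


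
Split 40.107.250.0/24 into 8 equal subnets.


New prefix = 24 + 3 = 27
Each subnet has 32 addresses
  40.107.250.0/27
  40.107.250.32/27
  40.107.250.64/27
  40.107.250.96/27
  40.107.250.128/27
  40.107.250.160/27
  40.107.250.192/27
  40.107.250.224/27
Subnets: 40.107.250.0/27, 40.107.250.32/27, 40.107.250.64/27, 40.107.250.96/27, 40.107.250.128/27, 40.107.250.160/27, 40.107.250.192/27, 40.107.250.224/27


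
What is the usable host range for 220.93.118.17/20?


Network: 220.93.112.0
Broadcast: 220.93.127.255
First usable = network + 1
Last usable = broadcast - 1
Range: 220.93.112.1 to 220.93.127.254


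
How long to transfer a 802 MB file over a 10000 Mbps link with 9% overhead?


Effective throughput = 10000 * (1 - 9/100) = 9100 Mbps
File size in Mb = 802 * 8 = 6416 Mb
Time = 6416 / 9100
Time = 0.7051 seconds


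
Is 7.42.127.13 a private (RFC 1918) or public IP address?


RFC 1918 private ranges:
  10.0.0.0/8 (10.0.0.0 - 10.255.255.255)
  172.16.0.0/12 (172.16.0.0 - 172.31.255.255)
  192.168.0.0/16 (192.168.0.0 - 192.168.255.255)
Public (not in any RFC 1918 range)


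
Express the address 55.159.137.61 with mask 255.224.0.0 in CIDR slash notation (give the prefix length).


Binary: 11111111.11100000.00000000.00000000
Count leading 1s
Prefix: /11


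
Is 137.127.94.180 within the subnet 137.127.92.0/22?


Subnet network: 137.127.92.0
Test IP AND mask: 137.127.92.0
Yes, 137.127.94.180 is in 137.127.92.0/22


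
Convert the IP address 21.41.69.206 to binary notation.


21 = 00010101
41 = 00101001
69 = 01000101
206 = 11001110
Binary: 00010101.00101001.01000101.11001110


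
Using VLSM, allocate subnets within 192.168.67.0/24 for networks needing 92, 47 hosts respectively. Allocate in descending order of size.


92 hosts -> /25 (126 usable): 192.168.67.0/25
47 hosts -> /26 (62 usable): 192.168.67.128/26
Allocation: 192.168.67.0/25 (92 hosts, 126 usable); 192.168.67.128/26 (47 hosts, 62 usable)


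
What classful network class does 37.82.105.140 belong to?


First octet: 37
Binary: 00100101
0xxxxxxx -> Class A (1-126)
Class A, default mask 255.0.0.0 (/8)


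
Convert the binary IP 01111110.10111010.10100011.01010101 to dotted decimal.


01111110 = 126
10111010 = 186
10100011 = 163
01010101 = 85
IP: 126.186.163.85


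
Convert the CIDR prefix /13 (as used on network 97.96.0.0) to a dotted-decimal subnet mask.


/13 means 13 network bits, 19 host bits
Binary: 11111111111110000000000000000000
Mask: 255.248.0.0


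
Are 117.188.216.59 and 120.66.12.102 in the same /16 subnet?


Mask: 255.255.0.0
117.188.216.59 AND mask = 117.188.0.0
120.66.12.102 AND mask = 120.66.0.0
No, different subnets (117.188.0.0 vs 120.66.0.0)


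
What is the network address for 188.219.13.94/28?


IP:   10111100.11011011.00001101.01011110
Mask: 11111111.11111111.11111111.11110000
AND operation:
Net:  10111100.11011011.00001101.01010000
Network: 188.219.13.80/28


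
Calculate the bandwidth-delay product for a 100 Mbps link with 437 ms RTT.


BDP = bandwidth * RTT
= 100 Mbps * 437 ms
= 100 * 1e6 * 437 / 1000 bits
= 43700000 bits
= 5462500 bytes
= 5334.4727 KB
BDP = 43700000 bits (5462500 bytes)


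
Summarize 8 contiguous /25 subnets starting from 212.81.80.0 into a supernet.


Original prefix: /25
Number of subnets: 8 = 2^3
New prefix = 25 - 3 = 22
Supernet: 212.81.80.0/22


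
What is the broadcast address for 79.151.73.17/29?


Network: 79.151.73.16/29
Host bits = 3
Set all host bits to 1:
Broadcast: 79.151.73.23


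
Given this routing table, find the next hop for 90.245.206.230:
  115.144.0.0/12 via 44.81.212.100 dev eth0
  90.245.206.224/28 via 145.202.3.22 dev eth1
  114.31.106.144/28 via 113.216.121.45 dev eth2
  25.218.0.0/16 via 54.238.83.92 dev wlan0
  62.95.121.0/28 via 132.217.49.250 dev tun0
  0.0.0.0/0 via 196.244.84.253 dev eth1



Longest prefix match for 90.245.206.230:
  /12 115.144.0.0: no
  /28 90.245.206.224: MATCH
  /28 114.31.106.144: no
  /16 25.218.0.0: no
  /28 62.95.121.0: no
  /0 0.0.0.0: MATCH
Selected: next-hop 145.202.3.22 via eth1 (matched /28)


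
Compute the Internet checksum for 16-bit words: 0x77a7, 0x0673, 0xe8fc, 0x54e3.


Sum all words (with carry folding):
+ 0x77a7 = 0x77a7
+ 0x0673 = 0x7e1a
+ 0xe8fc = 0x6717
+ 0x54e3 = 0xbbfa
One's complement: ~0xbbfa
Checksum = 0x4405


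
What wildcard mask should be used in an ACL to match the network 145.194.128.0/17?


Subnet mask: 255.255.128.0
Wildcard = 255.255.255.255 - subnet mask
255 - 255 = 0
255 - 255 = 0
255 - 128 = 127
255 - 0 = 255
Wildcard: 0.0.127.255


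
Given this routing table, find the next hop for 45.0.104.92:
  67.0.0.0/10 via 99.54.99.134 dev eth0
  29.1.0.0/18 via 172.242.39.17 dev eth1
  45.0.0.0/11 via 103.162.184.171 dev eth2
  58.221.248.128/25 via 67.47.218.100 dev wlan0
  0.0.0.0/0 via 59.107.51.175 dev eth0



Longest prefix match for 45.0.104.92:
  /10 67.0.0.0: no
  /18 29.1.0.0: no
  /11 45.0.0.0: MATCH
  /25 58.221.248.128: no
  /0 0.0.0.0: MATCH
Selected: next-hop 103.162.184.171 via eth2 (matched /11)


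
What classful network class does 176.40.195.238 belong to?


First octet: 176
Binary: 10110000
10xxxxxx -> Class B (128-191)
Class B, default mask 255.255.0.0 (/16)


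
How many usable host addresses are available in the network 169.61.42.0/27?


Host bits = 32 - 27 = 5
Total addresses = 2^5 = 32
Usable = total - 2 (network and broadcast)
Usable hosts: 30


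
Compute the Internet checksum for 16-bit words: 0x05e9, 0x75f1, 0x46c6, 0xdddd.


Sum all words (with carry folding):
+ 0x05e9 = 0x05e9
+ 0x75f1 = 0x7bda
+ 0x46c6 = 0xc2a0
+ 0xdddd = 0xa07e
One's complement: ~0xa07e
Checksum = 0x5f81


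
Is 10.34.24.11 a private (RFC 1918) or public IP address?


RFC 1918 private ranges:
  10.0.0.0/8 (10.0.0.0 - 10.255.255.255)
  172.16.0.0/12 (172.16.0.0 - 172.31.255.255)
  192.168.0.0/16 (192.168.0.0 - 192.168.255.255)
Private (in 10.0.0.0/8)


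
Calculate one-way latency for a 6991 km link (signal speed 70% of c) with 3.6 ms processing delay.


Speed = 0.7 * 3e5 km/s = 210000 km/s
Propagation delay = 6991 / 210000 = 0.0333 s = 33.2905 ms
Processing delay = 3.6 ms
Total one-way latency = 36.8905 ms


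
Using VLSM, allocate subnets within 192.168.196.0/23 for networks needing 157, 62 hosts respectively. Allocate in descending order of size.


157 hosts -> /24 (254 usable): 192.168.196.0/24
62 hosts -> /26 (62 usable): 192.168.197.0/26
Allocation: 192.168.196.0/24 (157 hosts, 254 usable); 192.168.197.0/26 (62 hosts, 62 usable)


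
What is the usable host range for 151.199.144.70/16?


Network: 151.199.0.0
Broadcast: 151.199.255.255
First usable = network + 1
Last usable = broadcast - 1
Range: 151.199.0.1 to 151.199.255.254


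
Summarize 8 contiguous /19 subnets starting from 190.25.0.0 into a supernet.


Original prefix: /19
Number of subnets: 8 = 2^3
New prefix = 19 - 3 = 16
Supernet: 190.25.0.0/16


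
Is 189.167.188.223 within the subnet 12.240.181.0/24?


Subnet network: 12.240.181.0
Test IP AND mask: 189.167.188.0
No, 189.167.188.223 is not in 12.240.181.0/24


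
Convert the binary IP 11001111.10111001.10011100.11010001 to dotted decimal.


11001111 = 207
10111001 = 185
10011100 = 156
11010001 = 209
IP: 207.185.156.209


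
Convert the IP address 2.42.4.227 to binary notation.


2 = 00000010
42 = 00101010
4 = 00000100
227 = 11100011
Binary: 00000010.00101010.00000100.11100011


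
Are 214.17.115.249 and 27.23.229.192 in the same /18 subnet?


Mask: 255.255.192.0
214.17.115.249 AND mask = 214.17.64.0
27.23.229.192 AND mask = 27.23.192.0
No, different subnets (214.17.64.0 vs 27.23.192.0)


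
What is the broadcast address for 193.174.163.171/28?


Network: 193.174.163.160/28
Host bits = 4
Set all host bits to 1:
Broadcast: 193.174.163.175


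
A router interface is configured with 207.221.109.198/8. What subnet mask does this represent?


/8 means 8 network bits, 24 host bits
Binary: 11111111000000000000000000000000
Mask: 255.0.0.0


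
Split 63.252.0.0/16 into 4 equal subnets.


New prefix = 16 + 2 = 18
Each subnet has 16384 addresses
  63.252.0.0/18
  63.252.64.0/18
  63.252.128.0/18
  63.252.192.0/18
Subnets: 63.252.0.0/18, 63.252.64.0/18, 63.252.128.0/18, 63.252.192.0/18


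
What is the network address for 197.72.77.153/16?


IP:   11000101.01001000.01001101.10011001
Mask: 11111111.11111111.00000000.00000000
AND operation:
Net:  11000101.01001000.00000000.00000000
Network: 197.72.0.0/16


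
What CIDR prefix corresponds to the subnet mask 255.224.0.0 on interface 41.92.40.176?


Binary: 11111111.11100000.00000000.00000000
Count leading 1s
Prefix: /11


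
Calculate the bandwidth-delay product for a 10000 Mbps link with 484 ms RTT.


BDP = bandwidth * RTT
= 10000 Mbps * 484 ms
= 10000 * 1e6 * 484 / 1000 bits
= 4840000000 bits
= 605000000 bytes
= 590820.3125 KB
BDP = 4840000000 bits (605000000 bytes)


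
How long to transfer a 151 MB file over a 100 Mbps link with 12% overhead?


Effective throughput = 100 * (1 - 12/100) = 88 Mbps
File size in Mb = 151 * 8 = 1208 Mb
Time = 1208 / 88
Time = 13.7273 seconds


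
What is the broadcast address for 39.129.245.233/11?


Network: 39.128.0.0/11
Host bits = 21
Set all host bits to 1:
Broadcast: 39.159.255.255


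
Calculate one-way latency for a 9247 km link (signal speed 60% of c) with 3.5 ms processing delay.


Speed = 0.6 * 3e5 km/s = 180000 km/s
Propagation delay = 9247 / 180000 = 0.0514 s = 51.3722 ms
Processing delay = 3.5 ms
Total one-way latency = 54.8722 ms


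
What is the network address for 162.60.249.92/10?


IP:   10100010.00111100.11111001.01011100
Mask: 11111111.11000000.00000000.00000000
AND operation:
Net:  10100010.00000000.00000000.00000000
Network: 162.0.0.0/10


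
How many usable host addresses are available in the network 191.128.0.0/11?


Host bits = 32 - 11 = 21
Total addresses = 2^21 = 2097152
Usable = total - 2 (network and broadcast)
Usable hosts: 2097150


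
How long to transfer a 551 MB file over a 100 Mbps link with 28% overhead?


Effective throughput = 100 * (1 - 28/100) = 72 Mbps
File size in Mb = 551 * 8 = 4408 Mb
Time = 4408 / 72
Time = 61.2222 seconds


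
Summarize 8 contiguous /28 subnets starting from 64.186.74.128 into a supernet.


Original prefix: /28
Number of subnets: 8 = 2^3
New prefix = 28 - 3 = 25
Supernet: 64.186.74.128/25


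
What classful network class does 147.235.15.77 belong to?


First octet: 147
Binary: 10010011
10xxxxxx -> Class B (128-191)
Class B, default mask 255.255.0.0 (/16)


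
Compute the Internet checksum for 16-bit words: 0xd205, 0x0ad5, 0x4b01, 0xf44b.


Sum all words (with carry folding):
+ 0xd205 = 0xd205
+ 0x0ad5 = 0xdcda
+ 0x4b01 = 0x27dc
+ 0xf44b = 0x1c28
One's complement: ~0x1c28
Checksum = 0xe3d7


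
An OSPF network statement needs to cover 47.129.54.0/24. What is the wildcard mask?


Subnet mask: 255.255.255.0
Wildcard = 255.255.255.255 - subnet mask
255 - 255 = 0
255 - 255 = 0
255 - 255 = 0
255 - 0 = 255
Wildcard: 0.0.0.255


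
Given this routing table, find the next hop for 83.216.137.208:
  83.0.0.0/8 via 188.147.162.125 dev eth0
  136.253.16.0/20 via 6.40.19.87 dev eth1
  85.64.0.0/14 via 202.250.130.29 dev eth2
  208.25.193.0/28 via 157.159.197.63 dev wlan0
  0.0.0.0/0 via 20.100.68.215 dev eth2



Longest prefix match for 83.216.137.208:
  /8 83.0.0.0: MATCH
  /20 136.253.16.0: no
  /14 85.64.0.0: no
  /28 208.25.193.0: no
  /0 0.0.0.0: MATCH
Selected: next-hop 188.147.162.125 via eth0 (matched /8)


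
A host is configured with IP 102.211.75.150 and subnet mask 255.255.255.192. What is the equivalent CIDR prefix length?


Binary: 11111111.11111111.11111111.11000000
Count leading 1s
Prefix: /26


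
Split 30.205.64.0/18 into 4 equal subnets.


New prefix = 18 + 2 = 20
Each subnet has 4096 addresses
  30.205.64.0/20
  30.205.80.0/20
  30.205.96.0/20
  30.205.112.0/20
Subnets: 30.205.64.0/20, 30.205.80.0/20, 30.205.96.0/20, 30.205.112.0/20


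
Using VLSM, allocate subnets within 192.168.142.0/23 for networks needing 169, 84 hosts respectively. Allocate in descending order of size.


169 hosts -> /24 (254 usable): 192.168.142.0/24
84 hosts -> /25 (126 usable): 192.168.143.0/25
Allocation: 192.168.142.0/24 (169 hosts, 254 usable); 192.168.143.0/25 (84 hosts, 126 usable)


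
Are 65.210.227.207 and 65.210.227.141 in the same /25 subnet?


Mask: 255.255.255.128
65.210.227.207 AND mask = 65.210.227.128
65.210.227.141 AND mask = 65.210.227.128
Yes, same subnet (65.210.227.128)


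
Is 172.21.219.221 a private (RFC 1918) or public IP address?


RFC 1918 private ranges:
  10.0.0.0/8 (10.0.0.0 - 10.255.255.255)
  172.16.0.0/12 (172.16.0.0 - 172.31.255.255)
  192.168.0.0/16 (192.168.0.0 - 192.168.255.255)
Private (in 172.16.0.0/12)


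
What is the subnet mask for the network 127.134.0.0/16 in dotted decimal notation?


/16 means 16 network bits, 16 host bits
Binary: 11111111111111110000000000000000
Mask: 255.255.0.0


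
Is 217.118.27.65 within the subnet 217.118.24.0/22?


Subnet network: 217.118.24.0
Test IP AND mask: 217.118.24.0
Yes, 217.118.27.65 is in 217.118.24.0/22


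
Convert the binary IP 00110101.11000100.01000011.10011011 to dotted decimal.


00110101 = 53
11000100 = 196
01000011 = 67
10011011 = 155
IP: 53.196.67.155


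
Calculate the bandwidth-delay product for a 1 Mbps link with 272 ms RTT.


BDP = bandwidth * RTT
= 1 Mbps * 272 ms
= 1 * 1e6 * 272 / 1000 bits
= 272000 bits
= 34000 bytes
= 33.2031 KB
BDP = 272000 bits (34000 bytes)


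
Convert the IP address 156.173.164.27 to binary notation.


156 = 10011100
173 = 10101101
164 = 10100100
27 = 00011011
Binary: 10011100.10101101.10100100.00011011


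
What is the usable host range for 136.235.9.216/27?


Network: 136.235.9.192
Broadcast: 136.235.9.223
First usable = network + 1
Last usable = broadcast - 1
Range: 136.235.9.193 to 136.235.9.222


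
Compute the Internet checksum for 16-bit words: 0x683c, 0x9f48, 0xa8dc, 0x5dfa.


Sum all words (with carry folding):
+ 0x683c = 0x683c
+ 0x9f48 = 0x0785
+ 0xa8dc = 0xb061
+ 0x5dfa = 0x0e5c
One's complement: ~0x0e5c
Checksum = 0xf1a3


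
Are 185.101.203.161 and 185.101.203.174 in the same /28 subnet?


Mask: 255.255.255.240
185.101.203.161 AND mask = 185.101.203.160
185.101.203.174 AND mask = 185.101.203.160
Yes, same subnet (185.101.203.160)


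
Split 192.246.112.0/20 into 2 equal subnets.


New prefix = 20 + 1 = 21
Each subnet has 2048 addresses
  192.246.112.0/21
  192.246.120.0/21
Subnets: 192.246.112.0/21, 192.246.120.0/21


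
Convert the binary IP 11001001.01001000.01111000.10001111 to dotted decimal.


11001001 = 201
01001000 = 72
01111000 = 120
10001111 = 143
IP: 201.72.120.143


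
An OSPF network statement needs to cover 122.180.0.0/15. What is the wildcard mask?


Subnet mask: 255.254.0.0
Wildcard = 255.255.255.255 - subnet mask
255 - 255 = 0
255 - 254 = 1
255 - 0 = 255
255 - 0 = 255
Wildcard: 0.1.255.255


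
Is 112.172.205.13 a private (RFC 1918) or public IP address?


RFC 1918 private ranges:
  10.0.0.0/8 (10.0.0.0 - 10.255.255.255)
  172.16.0.0/12 (172.16.0.0 - 172.31.255.255)
  192.168.0.0/16 (192.168.0.0 - 192.168.255.255)
Public (not in any RFC 1918 range)


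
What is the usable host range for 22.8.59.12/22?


Network: 22.8.56.0
Broadcast: 22.8.59.255
First usable = network + 1
Last usable = broadcast - 1
Range: 22.8.56.1 to 22.8.59.254


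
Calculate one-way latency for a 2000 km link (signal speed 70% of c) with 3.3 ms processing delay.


Speed = 0.7 * 3e5 km/s = 210000 km/s
Propagation delay = 2000 / 210000 = 0.0095 s = 9.5238 ms
Processing delay = 3.3 ms
Total one-way latency = 12.8238 ms


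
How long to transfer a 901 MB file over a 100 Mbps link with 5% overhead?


Effective throughput = 100 * (1 - 5/100) = 95 Mbps
File size in Mb = 901 * 8 = 7208 Mb
Time = 7208 / 95
Time = 75.8737 seconds


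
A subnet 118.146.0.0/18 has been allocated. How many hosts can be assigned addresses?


Host bits = 32 - 18 = 14
Total addresses = 2^14 = 16384
Usable = total - 2 (network and broadcast)
Usable hosts: 16382


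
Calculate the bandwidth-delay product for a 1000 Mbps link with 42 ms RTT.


BDP = bandwidth * RTT
= 1000 Mbps * 42 ms
= 1000 * 1e6 * 42 / 1000 bits
= 42000000 bits
= 5250000 bytes
= 5126.9531 KB
BDP = 42000000 bits (5250000 bytes)


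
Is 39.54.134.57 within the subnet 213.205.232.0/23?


Subnet network: 213.205.232.0
Test IP AND mask: 39.54.134.0
No, 39.54.134.57 is not in 213.205.232.0/23


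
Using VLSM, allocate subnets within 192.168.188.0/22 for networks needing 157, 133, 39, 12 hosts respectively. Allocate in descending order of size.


157 hosts -> /24 (254 usable): 192.168.188.0/24
133 hosts -> /24 (254 usable): 192.168.189.0/24
39 hosts -> /26 (62 usable): 192.168.190.0/26
12 hosts -> /28 (14 usable): 192.168.190.64/28
Allocation: 192.168.188.0/24 (157 hosts, 254 usable); 192.168.189.0/24 (133 hosts, 254 usable); 192.168.190.0/26 (39 hosts, 62 usable); 192.168.190.64/28 (12 hosts, 14 usable)


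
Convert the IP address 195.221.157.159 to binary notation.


195 = 11000011
221 = 11011101
157 = 10011101
159 = 10011111
Binary: 11000011.11011101.10011101.10011111


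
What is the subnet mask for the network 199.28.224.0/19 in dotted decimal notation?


/19 means 19 network bits, 13 host bits
Binary: 11111111111111111110000000000000
Mask: 255.255.224.0


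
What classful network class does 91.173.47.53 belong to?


First octet: 91
Binary: 01011011
0xxxxxxx -> Class A (1-126)
Class A, default mask 255.0.0.0 (/8)


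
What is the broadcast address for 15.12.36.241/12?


Network: 15.0.0.0/12
Host bits = 20
Set all host bits to 1:
Broadcast: 15.15.255.255


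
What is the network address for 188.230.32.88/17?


IP:   10111100.11100110.00100000.01011000
Mask: 11111111.11111111.10000000.00000000
AND operation:
Net:  10111100.11100110.00000000.00000000
Network: 188.230.0.0/17


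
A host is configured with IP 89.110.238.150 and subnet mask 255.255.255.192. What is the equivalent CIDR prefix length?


Binary: 11111111.11111111.11111111.11000000
Count leading 1s
Prefix: /26


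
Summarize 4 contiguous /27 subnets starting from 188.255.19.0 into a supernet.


Original prefix: /27
Number of subnets: 4 = 2^2
New prefix = 27 - 2 = 25
Supernet: 188.255.19.0/25


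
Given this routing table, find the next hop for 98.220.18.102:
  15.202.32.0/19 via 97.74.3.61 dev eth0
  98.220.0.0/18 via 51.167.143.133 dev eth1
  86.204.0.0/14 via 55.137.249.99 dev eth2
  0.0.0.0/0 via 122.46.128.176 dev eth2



Longest prefix match for 98.220.18.102:
  /19 15.202.32.0: no
  /18 98.220.0.0: MATCH
  /14 86.204.0.0: no
  /0 0.0.0.0: MATCH
Selected: next-hop 51.167.143.133 via eth1 (matched /18)


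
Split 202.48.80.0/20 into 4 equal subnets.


New prefix = 20 + 2 = 22
Each subnet has 1024 addresses
  202.48.80.0/22
  202.48.84.0/22
  202.48.88.0/22
  202.48.92.0/22
Subnets: 202.48.80.0/22, 202.48.84.0/22, 202.48.88.0/22, 202.48.92.0/22


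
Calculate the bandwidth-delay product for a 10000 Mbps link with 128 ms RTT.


BDP = bandwidth * RTT
= 10000 Mbps * 128 ms
= 10000 * 1e6 * 128 / 1000 bits
= 1280000000 bits
= 160000000 bytes
= 156250 KB
BDP = 1280000000 bits (160000000 bytes)


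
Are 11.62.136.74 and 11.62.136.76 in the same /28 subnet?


Mask: 255.255.255.240
11.62.136.74 AND mask = 11.62.136.64
11.62.136.76 AND mask = 11.62.136.64
Yes, same subnet (11.62.136.64)


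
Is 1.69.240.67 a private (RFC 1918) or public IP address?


RFC 1918 private ranges:
  10.0.0.0/8 (10.0.0.0 - 10.255.255.255)
  172.16.0.0/12 (172.16.0.0 - 172.31.255.255)
  192.168.0.0/16 (192.168.0.0 - 192.168.255.255)
Public (not in any RFC 1918 range)


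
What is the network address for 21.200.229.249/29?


IP:   00010101.11001000.11100101.11111001
Mask: 11111111.11111111.11111111.11111000
AND operation:
Net:  00010101.11001000.11100101.11111000
Network: 21.200.229.248/29


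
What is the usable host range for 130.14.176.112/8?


Network: 130.0.0.0
Broadcast: 130.255.255.255
First usable = network + 1
Last usable = broadcast - 1
Range: 130.0.0.1 to 130.255.255.254


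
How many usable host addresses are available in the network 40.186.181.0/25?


Host bits = 32 - 25 = 7
Total addresses = 2^7 = 128
Usable = total - 2 (network and broadcast)
Usable hosts: 126


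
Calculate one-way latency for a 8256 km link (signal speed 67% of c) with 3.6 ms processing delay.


Speed = 0.67 * 3e5 km/s = 201000 km/s
Propagation delay = 8256 / 201000 = 0.0411 s = 41.0746 ms
Processing delay = 3.6 ms
Total one-way latency = 44.6746 ms


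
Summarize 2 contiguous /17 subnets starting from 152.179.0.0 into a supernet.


Original prefix: /17
Number of subnets: 2 = 2^1
New prefix = 17 - 1 = 16
Supernet: 152.179.0.0/16


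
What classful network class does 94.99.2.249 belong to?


First octet: 94
Binary: 01011110
0xxxxxxx -> Class A (1-126)
Class A, default mask 255.0.0.0 (/8)


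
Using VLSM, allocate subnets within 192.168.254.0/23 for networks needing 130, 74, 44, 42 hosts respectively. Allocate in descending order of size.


130 hosts -> /24 (254 usable): 192.168.254.0/24
74 hosts -> /25 (126 usable): 192.168.255.0/25
44 hosts -> /26 (62 usable): 192.168.255.128/26
42 hosts -> /26 (62 usable): 192.168.255.192/26
Allocation: 192.168.254.0/24 (130 hosts, 254 usable); 192.168.255.0/25 (74 hosts, 126 usable); 192.168.255.128/26 (44 hosts, 62 usable); 192.168.255.192/26 (42 hosts, 62 usable)


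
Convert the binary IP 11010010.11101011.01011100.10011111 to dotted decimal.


11010010 = 210
11101011 = 235
01011100 = 92
10011111 = 159
IP: 210.235.92.159


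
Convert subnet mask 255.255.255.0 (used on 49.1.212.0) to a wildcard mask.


Subnet mask: 255.255.255.0
Wildcard = 255.255.255.255 - subnet mask
255 - 255 = 0
255 - 255 = 0
255 - 255 = 0
255 - 0 = 255
Wildcard: 0.0.0.255


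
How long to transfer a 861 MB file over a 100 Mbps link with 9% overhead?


Effective throughput = 100 * (1 - 9/100) = 91 Mbps
File size in Mb = 861 * 8 = 6888 Mb
Time = 6888 / 91
Time = 75.6923 seconds


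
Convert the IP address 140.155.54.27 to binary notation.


140 = 10001100
155 = 10011011
54 = 00110110
27 = 00011011
Binary: 10001100.10011011.00110110.00011011


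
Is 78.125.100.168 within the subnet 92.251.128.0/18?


Subnet network: 92.251.128.0
Test IP AND mask: 78.125.64.0
No, 78.125.100.168 is not in 92.251.128.0/18


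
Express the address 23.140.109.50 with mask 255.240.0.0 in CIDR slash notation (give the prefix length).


Binary: 11111111.11110000.00000000.00000000
Count leading 1s
Prefix: /12


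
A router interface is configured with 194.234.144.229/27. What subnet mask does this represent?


/27 means 27 network bits, 5 host bits
Binary: 11111111111111111111111111100000
Mask: 255.255.255.224


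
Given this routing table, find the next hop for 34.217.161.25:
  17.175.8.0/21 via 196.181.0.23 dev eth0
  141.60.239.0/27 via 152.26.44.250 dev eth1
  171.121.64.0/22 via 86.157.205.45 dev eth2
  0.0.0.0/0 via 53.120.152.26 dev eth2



Longest prefix match for 34.217.161.25:
  /21 17.175.8.0: no
  /27 141.60.239.0: no
  /22 171.121.64.0: no
  /0 0.0.0.0: MATCH
Selected: next-hop 53.120.152.26 via eth2 (matched /0)


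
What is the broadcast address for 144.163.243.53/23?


Network: 144.163.242.0/23
Host bits = 9
Set all host bits to 1:
Broadcast: 144.163.243.255


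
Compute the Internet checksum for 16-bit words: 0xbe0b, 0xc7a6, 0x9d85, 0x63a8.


Sum all words (with carry folding):
+ 0xbe0b = 0xbe0b
+ 0xc7a6 = 0x85b2
+ 0x9d85 = 0x2338
+ 0x63a8 = 0x86e0
One's complement: ~0x86e0
Checksum = 0x791f


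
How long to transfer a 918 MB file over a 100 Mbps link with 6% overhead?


Effective throughput = 100 * (1 - 6/100) = 94 Mbps
File size in Mb = 918 * 8 = 7344 Mb
Time = 7344 / 94
Time = 78.1277 seconds


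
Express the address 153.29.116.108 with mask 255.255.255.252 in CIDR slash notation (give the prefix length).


Binary: 11111111.11111111.11111111.11111100
Count leading 1s
Prefix: /30


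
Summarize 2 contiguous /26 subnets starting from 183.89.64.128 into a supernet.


Original prefix: /26
Number of subnets: 2 = 2^1
New prefix = 26 - 1 = 25
Supernet: 183.89.64.128/25


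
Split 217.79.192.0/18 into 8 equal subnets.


New prefix = 18 + 3 = 21
Each subnet has 2048 addresses
  217.79.192.0/21
  217.79.200.0/21
  217.79.208.0/21
  217.79.216.0/21
  217.79.224.0/21
  217.79.232.0/21
  217.79.240.0/21
  217.79.248.0/21
Subnets: 217.79.192.0/21, 217.79.200.0/21, 217.79.208.0/21, 217.79.216.0/21, 217.79.224.0/21, 217.79.232.0/21, 217.79.240.0/21, 217.79.248.0/21


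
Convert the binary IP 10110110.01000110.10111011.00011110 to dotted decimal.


10110110 = 182
01000110 = 70
10111011 = 187
00011110 = 30
IP: 182.70.187.30


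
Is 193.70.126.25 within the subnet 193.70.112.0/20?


Subnet network: 193.70.112.0
Test IP AND mask: 193.70.112.0
Yes, 193.70.126.25 is in 193.70.112.0/20


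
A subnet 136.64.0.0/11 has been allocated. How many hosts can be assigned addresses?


Host bits = 32 - 11 = 21
Total addresses = 2^21 = 2097152
Usable = total - 2 (network and broadcast)
Usable hosts: 2097150


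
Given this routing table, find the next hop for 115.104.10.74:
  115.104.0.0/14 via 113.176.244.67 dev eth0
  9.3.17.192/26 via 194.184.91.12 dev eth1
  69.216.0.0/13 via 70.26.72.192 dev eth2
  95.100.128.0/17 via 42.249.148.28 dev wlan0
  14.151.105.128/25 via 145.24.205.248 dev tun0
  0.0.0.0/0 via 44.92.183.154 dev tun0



Longest prefix match for 115.104.10.74:
  /14 115.104.0.0: MATCH
  /26 9.3.17.192: no
  /13 69.216.0.0: no
  /17 95.100.128.0: no
  /25 14.151.105.128: no
  /0 0.0.0.0: MATCH
Selected: next-hop 113.176.244.67 via eth0 (matched /14)


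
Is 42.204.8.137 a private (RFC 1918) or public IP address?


RFC 1918 private ranges:
  10.0.0.0/8 (10.0.0.0 - 10.255.255.255)
  172.16.0.0/12 (172.16.0.0 - 172.31.255.255)
  192.168.0.0/16 (192.168.0.0 - 192.168.255.255)
Public (not in any RFC 1918 range)


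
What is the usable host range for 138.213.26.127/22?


Network: 138.213.24.0
Broadcast: 138.213.27.255
First usable = network + 1
Last usable = broadcast - 1
Range: 138.213.24.1 to 138.213.27.254


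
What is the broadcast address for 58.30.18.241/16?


Network: 58.30.0.0/16
Host bits = 16
Set all host bits to 1:
Broadcast: 58.30.255.255


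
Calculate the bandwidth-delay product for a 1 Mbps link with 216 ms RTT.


BDP = bandwidth * RTT
= 1 Mbps * 216 ms
= 1 * 1e6 * 216 / 1000 bits
= 216000 bits
= 27000 bytes
= 26.3672 KB
BDP = 216000 bits (27000 bytes)


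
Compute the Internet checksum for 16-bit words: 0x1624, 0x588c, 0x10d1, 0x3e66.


Sum all words (with carry folding):
+ 0x1624 = 0x1624
+ 0x588c = 0x6eb0
+ 0x10d1 = 0x7f81
+ 0x3e66 = 0xbde7
One's complement: ~0xbde7
Checksum = 0x4218


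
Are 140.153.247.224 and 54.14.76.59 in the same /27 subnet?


Mask: 255.255.255.224
140.153.247.224 AND mask = 140.153.247.224
54.14.76.59 AND mask = 54.14.76.32
No, different subnets (140.153.247.224 vs 54.14.76.32)


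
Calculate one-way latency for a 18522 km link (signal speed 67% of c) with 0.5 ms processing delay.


Speed = 0.67 * 3e5 km/s = 201000 km/s
Propagation delay = 18522 / 201000 = 0.0921 s = 92.1493 ms
Processing delay = 0.5 ms
Total one-way latency = 92.6493 ms


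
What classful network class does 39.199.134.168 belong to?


First octet: 39
Binary: 00100111
0xxxxxxx -> Class A (1-126)
Class A, default mask 255.0.0.0 (/8)


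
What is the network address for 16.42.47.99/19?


IP:   00010000.00101010.00101111.01100011
Mask: 11111111.11111111.11100000.00000000
AND operation:
Net:  00010000.00101010.00100000.00000000
Network: 16.42.32.0/19


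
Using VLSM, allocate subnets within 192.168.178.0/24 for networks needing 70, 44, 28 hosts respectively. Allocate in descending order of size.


70 hosts -> /25 (126 usable): 192.168.178.0/25
44 hosts -> /26 (62 usable): 192.168.178.128/26
28 hosts -> /27 (30 usable): 192.168.178.192/27
Allocation: 192.168.178.0/25 (70 hosts, 126 usable); 192.168.178.128/26 (44 hosts, 62 usable); 192.168.178.192/27 (28 hosts, 30 usable)


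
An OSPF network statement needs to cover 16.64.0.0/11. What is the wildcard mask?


Subnet mask: 255.224.0.0
Wildcard = 255.255.255.255 - subnet mask
255 - 255 = 0
255 - 224 = 31
255 - 0 = 255
255 - 0 = 255
Wildcard: 0.31.255.255


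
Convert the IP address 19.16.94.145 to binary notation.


19 = 00010011
16 = 00010000
94 = 01011110
145 = 10010001
Binary: 00010011.00010000.01011110.10010001


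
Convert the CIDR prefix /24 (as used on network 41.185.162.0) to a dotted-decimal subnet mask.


/24 means 24 network bits, 8 host bits
Binary: 11111111111111111111111100000000
Mask: 255.255.255.0


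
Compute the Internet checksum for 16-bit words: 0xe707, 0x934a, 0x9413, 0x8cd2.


Sum all words (with carry folding):
+ 0xe707 = 0xe707
+ 0x934a = 0x7a52
+ 0x9413 = 0x0e66
+ 0x8cd2 = 0x9b38
One's complement: ~0x9b38
Checksum = 0x64c7


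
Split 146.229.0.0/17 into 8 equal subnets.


New prefix = 17 + 3 = 20
Each subnet has 4096 addresses
  146.229.0.0/20
  146.229.16.0/20
  146.229.32.0/20
  146.229.48.0/20
  146.229.64.0/20
  146.229.80.0/20
  146.229.96.0/20
  146.229.112.0/20
Subnets: 146.229.0.0/20, 146.229.16.0/20, 146.229.32.0/20, 146.229.48.0/20, 146.229.64.0/20, 146.229.80.0/20, 146.229.96.0/20, 146.229.112.0/20


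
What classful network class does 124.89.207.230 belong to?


First octet: 124
Binary: 01111100
0xxxxxxx -> Class A (1-126)
Class A, default mask 255.0.0.0 (/8)


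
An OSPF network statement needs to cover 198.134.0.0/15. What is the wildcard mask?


Subnet mask: 255.254.0.0
Wildcard = 255.255.255.255 - subnet mask
255 - 255 = 0
255 - 254 = 1
255 - 0 = 255
255 - 0 = 255
Wildcard: 0.1.255.255


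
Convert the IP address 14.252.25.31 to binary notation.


14 = 00001110
252 = 11111100
25 = 00011001
31 = 00011111
Binary: 00001110.11111100.00011001.00011111


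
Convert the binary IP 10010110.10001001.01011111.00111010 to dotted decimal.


10010110 = 150
10001001 = 137
01011111 = 95
00111010 = 58
IP: 150.137.95.58


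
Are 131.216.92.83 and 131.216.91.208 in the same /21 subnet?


Mask: 255.255.248.0
131.216.92.83 AND mask = 131.216.88.0
131.216.91.208 AND mask = 131.216.88.0
Yes, same subnet (131.216.88.0)


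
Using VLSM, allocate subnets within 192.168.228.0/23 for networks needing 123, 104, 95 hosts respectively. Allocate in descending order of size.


123 hosts -> /25 (126 usable): 192.168.228.0/25
104 hosts -> /25 (126 usable): 192.168.228.128/25
95 hosts -> /25 (126 usable): 192.168.229.0/25
Allocation: 192.168.228.0/25 (123 hosts, 126 usable); 192.168.228.128/25 (104 hosts, 126 usable); 192.168.229.0/25 (95 hosts, 126 usable)
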